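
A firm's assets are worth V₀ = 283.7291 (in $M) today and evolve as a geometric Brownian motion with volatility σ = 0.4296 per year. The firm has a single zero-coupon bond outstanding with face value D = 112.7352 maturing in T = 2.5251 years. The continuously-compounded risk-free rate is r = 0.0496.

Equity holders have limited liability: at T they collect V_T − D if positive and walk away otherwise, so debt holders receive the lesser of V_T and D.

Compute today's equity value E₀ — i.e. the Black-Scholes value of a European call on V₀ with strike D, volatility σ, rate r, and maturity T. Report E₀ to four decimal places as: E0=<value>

d₁ = [ln(V₀/D) + (r + σ²/2)T] / (σ√T)
   = [ln(283.7291/112.7352) + (0.0496 + 0.5·0.4296²)·2.5251] / (0.4296·√2.5251)
   = [0.922978 + 0.358256] / 0.682659 = 1.876831
d₂ = d₁ − σ√T = 1.876831 − 0.682659 = 1.194172
N(d₁) = 0.969729,  N(d₂) = 0.883795,  e^(−rT) = 0.882281
E₀ = V₀·N(d₁) − D·e^(−rT)·N(d₂)
   = 283.7291·0.969729 − 112.7352·0.882281·0.883795 = 187.234596

E0=187.2346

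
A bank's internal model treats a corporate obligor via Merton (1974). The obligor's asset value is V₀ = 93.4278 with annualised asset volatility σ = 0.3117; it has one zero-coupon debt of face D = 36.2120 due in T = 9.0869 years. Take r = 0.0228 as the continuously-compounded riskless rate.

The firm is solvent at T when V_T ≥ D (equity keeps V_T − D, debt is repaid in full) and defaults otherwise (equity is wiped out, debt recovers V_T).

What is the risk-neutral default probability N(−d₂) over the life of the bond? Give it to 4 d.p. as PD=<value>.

d₁ = [ln(V₀/D) + (r + σ²/2)T] / (σ√T)
   = [ln(93.4278/36.2120) + (0.0228 + 0.5·0.3117²)·9.0869] / (0.3117·√9.0869)
   = [0.947798 + 0.648609] / 0.939604 = 1.699022
d₂ = d₁ − σ√T = 1.699022 − 0.939604 = 0.759418
risk-neutral PD = N(−d₂) = N(-0.759418) = 0.223801

PD=0.2238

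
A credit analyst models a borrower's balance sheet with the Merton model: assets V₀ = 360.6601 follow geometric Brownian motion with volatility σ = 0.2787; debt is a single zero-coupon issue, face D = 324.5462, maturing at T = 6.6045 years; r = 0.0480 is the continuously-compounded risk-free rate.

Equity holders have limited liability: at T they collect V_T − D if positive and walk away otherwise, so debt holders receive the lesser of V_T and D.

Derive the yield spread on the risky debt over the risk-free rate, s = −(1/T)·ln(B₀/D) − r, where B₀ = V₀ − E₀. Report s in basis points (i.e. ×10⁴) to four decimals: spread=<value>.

spread=240.0044

d₁ = [ln(V₀/D) + (r + σ²/2)T] / (σ√T)
   = [ln(360.6601/324.5462) + (0.0480 + 0.5·0.2787²)·6.6045] / (0.2787·√6.6045)
   = [0.105508 + 0.573514] / 0.716237 = 0.948041
d₂ = d₁ − σ√T = 0.948041 − 0.716237 = 0.231803
N(d₁) = 0.828446,  N(d₂) = 0.591655,  e^(−rT) = 0.728319
E₀ = V₀·N(d₁) − D·e^(−rT)·N(d₂)
   = 360.6601·0.828446 − 324.5462·0.728319·0.591655 = 158.935987
B₀ = V₀ − E₀ = 360.6601 − 158.935987 = 201.724113
spread = −(1/T)·ln(B₀/D) − r = −(1/6.6045)·ln(201.724113/324.5462) − 0.0480 = 0.02400044
in basis points: 0.02400044 × 10⁴ = 240.0044 bp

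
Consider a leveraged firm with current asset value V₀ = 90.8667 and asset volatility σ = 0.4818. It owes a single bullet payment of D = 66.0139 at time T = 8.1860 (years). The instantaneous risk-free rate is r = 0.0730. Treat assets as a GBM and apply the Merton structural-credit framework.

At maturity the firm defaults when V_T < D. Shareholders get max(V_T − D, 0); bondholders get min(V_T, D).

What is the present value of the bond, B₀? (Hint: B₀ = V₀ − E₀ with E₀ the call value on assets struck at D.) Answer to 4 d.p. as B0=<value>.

B0=25.7881

d₁ = [ln(V₀/D) + (r + σ²/2)T] / (σ√T)
   = [ln(90.8667/66.0139) + (0.0730 + 0.5·0.4818²)·8.1860] / (0.4818·√8.1860)
   = [0.319528 + 1.547691] / 1.378487 = 1.354543
d₂ = d₁ − σ√T = 1.354543 − 1.378487 = -0.023944
N(d₁) = 0.912218,  N(d₂) = 0.490449,  e^(−rT) = 0.550142
E₀ = V₀·N(d₁) − D·e^(−rT)·N(d₂)
   = 90.8667·0.912218 − 66.0139·0.550142·0.490449 = 65.078627
B₀ = V₀ − E₀ = 90.8667 − 65.078627 = 25.788073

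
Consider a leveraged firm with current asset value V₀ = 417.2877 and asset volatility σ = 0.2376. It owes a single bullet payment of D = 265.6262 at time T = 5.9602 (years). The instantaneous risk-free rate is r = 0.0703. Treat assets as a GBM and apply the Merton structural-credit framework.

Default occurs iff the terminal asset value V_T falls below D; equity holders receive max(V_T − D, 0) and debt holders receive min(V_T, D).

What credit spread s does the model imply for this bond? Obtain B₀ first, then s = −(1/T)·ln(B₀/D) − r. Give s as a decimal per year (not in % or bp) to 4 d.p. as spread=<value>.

d₁ = [ln(V₀/D) + (r + σ²/2)T] / (σ√T)
   = [ln(417.2877/265.6262) + (0.0703 + 0.5·0.2376²)·5.9602] / (0.2376·√5.9602)
   = [0.451686 + 0.587240] / 0.580065 = 1.791050
d₂ = d₁ − σ√T = 1.791050 − 0.580065 = 1.210985
N(d₁) = 0.963357,  N(d₂) = 0.887049,  e^(−rT) = 0.657703
E₀ = V₀·N(d₁) − D·e^(−rT)·N(d₂)
   = 417.2877·0.963357 − 265.6262·0.657703·0.887049 = 247.026898
B₀ = V₀ − E₀ = 417.2877 − 247.026898 = 170.260802
spread = −(1/T)·ln(B₀/D) − r = −(1/5.9602)·ln(170.260802/265.6262) − 0.0703 = 0.00432143

spread=0.0043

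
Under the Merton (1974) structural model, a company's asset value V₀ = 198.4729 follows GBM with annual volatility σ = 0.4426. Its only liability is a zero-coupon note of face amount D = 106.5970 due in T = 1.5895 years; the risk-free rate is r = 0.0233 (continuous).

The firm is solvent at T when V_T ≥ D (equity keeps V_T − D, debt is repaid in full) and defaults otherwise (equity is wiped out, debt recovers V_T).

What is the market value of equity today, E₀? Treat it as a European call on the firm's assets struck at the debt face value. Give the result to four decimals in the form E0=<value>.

E0=100.2853

d₁ = [ln(V₀/D) + (r + σ²/2)T] / (σ√T)
   = [ln(198.4729/106.5970) + (0.0233 + 0.5·0.4426²)·1.5895] / (0.4426·√1.5895)
   = [0.621597 + 0.192723] / 0.558010 = 1.459330
d₂ = d₁ − σ√T = 1.459330 − 0.558010 = 0.901320
N(d₁) = 0.927763,  N(d₂) = 0.816291,  e^(−rT) = 0.963642
E₀ = V₀·N(d₁) − D·e^(−rT)·N(d₂)
   = 198.4729·0.927763 − 106.5970·0.963642·0.816291 = 100.285266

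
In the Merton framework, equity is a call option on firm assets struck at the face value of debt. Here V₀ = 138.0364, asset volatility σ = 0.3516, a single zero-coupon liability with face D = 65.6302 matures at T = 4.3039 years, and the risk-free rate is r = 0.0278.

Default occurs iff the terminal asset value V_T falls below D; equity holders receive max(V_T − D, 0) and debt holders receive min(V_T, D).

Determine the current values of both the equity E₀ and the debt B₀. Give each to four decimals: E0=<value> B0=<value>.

d₁ = [ln(V₀/D) + (r + σ²/2)T] / (σ√T)
   = [ln(138.0364/65.6302) + (0.0278 + 0.5·0.3516²)·4.3039] / (0.3516·√4.3039)
   = [0.743481 + 0.385678] / 0.729424 = 1.548016
d₂ = d₁ − σ√T = 1.548016 − 0.729424 = 0.818592
N(d₁) = 0.939191,  N(d₂) = 0.793490,  e^(−rT) = 0.887232
E₀ = V₀·N(d₁) − D·e^(−rT)·N(d₂)
   = 138.0364·0.939191 − 65.6302·0.887232·0.793490 = 83.438174
B₀ = V₀ − E₀ = 138.0364 − 83.438174 = 54.598226

E0=83.4382 B0=54.5982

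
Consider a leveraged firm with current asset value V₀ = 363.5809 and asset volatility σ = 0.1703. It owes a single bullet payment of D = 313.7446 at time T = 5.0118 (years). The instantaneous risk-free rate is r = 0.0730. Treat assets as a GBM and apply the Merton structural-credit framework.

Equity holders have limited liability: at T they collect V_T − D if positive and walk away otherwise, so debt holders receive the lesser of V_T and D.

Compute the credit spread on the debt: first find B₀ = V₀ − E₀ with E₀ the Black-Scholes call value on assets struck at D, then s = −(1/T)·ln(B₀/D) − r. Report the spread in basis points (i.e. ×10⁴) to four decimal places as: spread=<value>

spread=40.4311

d₁ = [ln(V₀/D) + (r + σ²/2)T] / (σ√T)
   = [ln(363.5809/313.7446) + (0.0730 + 0.5·0.1703²)·5.0118] / (0.1703·√5.0118)
   = [0.147423 + 0.438538] / 0.381251 = 1.536939
d₂ = d₁ − σ√T = 1.536939 − 0.381251 = 1.155688
N(d₁) = 0.937846,  N(d₂) = 0.876096,  e^(−rT) = 0.693599
E₀ = V₀·N(d₁) − D·e^(−rT)·N(d₂)
   = 363.5809·0.937846 − 313.7446·0.693599·0.876096 = 150.333148
B₀ = V₀ − E₀ = 363.5809 − 150.333148 = 213.247752
spread = −(1/T)·ln(B₀/D) − r = −(1/5.0118)·ln(213.247752/313.7446) − 0.0730 = 0.00404311
in basis points: 0.00404311 × 10⁴ = 40.4311 bp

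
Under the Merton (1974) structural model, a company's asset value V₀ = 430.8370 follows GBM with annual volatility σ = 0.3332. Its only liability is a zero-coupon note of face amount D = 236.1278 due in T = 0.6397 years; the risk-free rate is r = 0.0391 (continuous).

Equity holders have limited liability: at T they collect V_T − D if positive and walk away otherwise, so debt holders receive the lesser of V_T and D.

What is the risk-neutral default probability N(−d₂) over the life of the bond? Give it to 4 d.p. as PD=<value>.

d₁ = [ln(V₀/D) + (r + σ²/2)T] / (σ√T)
   = [ln(430.8370/236.1278) + (0.0391 + 0.5·0.3332²)·0.6397] / (0.3332·√0.6397)
   = [0.601357 + 0.060523] / 0.266498 = 2.483623
d₂ = d₁ − σ√T = 2.483623 − 0.266498 = 2.217126
risk-neutral PD = N(−d₂) = N(-2.217126) = 0.013307

PD=0.0133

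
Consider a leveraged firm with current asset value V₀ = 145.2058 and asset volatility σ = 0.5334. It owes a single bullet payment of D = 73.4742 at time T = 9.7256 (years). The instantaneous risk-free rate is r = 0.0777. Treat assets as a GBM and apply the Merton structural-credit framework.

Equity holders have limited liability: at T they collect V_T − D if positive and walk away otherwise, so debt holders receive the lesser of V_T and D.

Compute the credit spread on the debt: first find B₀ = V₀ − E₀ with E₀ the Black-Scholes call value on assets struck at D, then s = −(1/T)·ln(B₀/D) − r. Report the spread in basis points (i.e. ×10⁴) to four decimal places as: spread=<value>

spread=363.6821

d₁ = [ln(V₀/D) + (r + σ²/2)T] / (σ√T)
   = [ln(145.2058/73.4742) + (0.0777 + 0.5·0.5334²)·9.7256] / (0.5334·√9.7256)
   = [0.681218 + 2.139221] / 1.663456 = 1.695530
d₂ = d₁ − σ√T = 1.695530 − 1.663456 = 0.032075
N(d₁) = 0.955013,  N(d₂) = 0.512794,  e^(−rT) = 0.469692
E₀ = V₀·N(d₁) − D·e^(−rT)·N(d₂)
   = 145.2058·0.955013 − 73.4742·0.469692·0.512794 = 120.976744
B₀ = V₀ − E₀ = 145.2058 − 120.976744 = 24.229056
spread = −(1/T)·ln(B₀/D) − r = −(1/9.7256)·ln(24.229056/73.4742) − 0.0777 = 0.03636821
in basis points: 0.03636821 × 10⁴ = 363.6821 bp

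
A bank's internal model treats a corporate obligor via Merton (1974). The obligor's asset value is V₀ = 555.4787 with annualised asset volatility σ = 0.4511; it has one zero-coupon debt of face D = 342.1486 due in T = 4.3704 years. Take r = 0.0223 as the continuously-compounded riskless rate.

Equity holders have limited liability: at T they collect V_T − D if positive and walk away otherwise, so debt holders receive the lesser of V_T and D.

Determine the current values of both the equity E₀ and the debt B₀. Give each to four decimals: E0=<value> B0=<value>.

E0=305.5835 B0=249.8952

d₁ = [ln(V₀/D) + (r + σ²/2)T] / (σ√T)
   = [ln(555.4787/342.1486) + (0.0223 + 0.5·0.4511²)·4.3704] / (0.4511·√4.3704)
   = [0.484585 + 0.542129] / 0.943047 = 1.088720
d₂ = d₁ − σ√T = 1.088720 − 0.943047 = 0.145673
N(d₁) = 0.861861,  N(d₂) = 0.557910,  e^(−rT) = 0.907139
E₀ = V₀·N(d₁) − D·e^(−rT)·N(d₂)
   = 555.4787·0.861861 − 342.1486·0.907139·0.557910 = 305.583545
B₀ = V₀ − E₀ = 555.4787 − 305.583545 = 249.895155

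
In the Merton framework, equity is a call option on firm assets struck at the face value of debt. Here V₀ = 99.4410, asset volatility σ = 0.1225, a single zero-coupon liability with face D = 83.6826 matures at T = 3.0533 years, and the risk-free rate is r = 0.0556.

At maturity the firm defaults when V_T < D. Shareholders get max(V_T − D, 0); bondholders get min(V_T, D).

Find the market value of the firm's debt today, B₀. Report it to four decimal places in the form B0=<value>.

d₁ = [ln(V₀/D) + (r + σ²/2)T] / (σ√T)
   = [ln(99.4410/83.6826) + (0.0556 + 0.5·0.1225²)·3.0533] / (0.1225·√3.0533)
   = [0.172533 + 0.192673] / 0.214053 = 1.706150
d₂ = d₁ − σ√T = 1.706150 − 0.214053 = 1.492098
N(d₁) = 0.956010,  N(d₂) = 0.932163,  e^(−rT) = 0.843864
E₀ = V₀·N(d₁) − D·e^(−rT)·N(d₂)
   = 99.4410·0.956010 − 83.6826·0.843864·0.932163 = 29.240234
B₀ = V₀ − E₀ = 99.4410 − 29.240234 = 70.200766

B0=70.2008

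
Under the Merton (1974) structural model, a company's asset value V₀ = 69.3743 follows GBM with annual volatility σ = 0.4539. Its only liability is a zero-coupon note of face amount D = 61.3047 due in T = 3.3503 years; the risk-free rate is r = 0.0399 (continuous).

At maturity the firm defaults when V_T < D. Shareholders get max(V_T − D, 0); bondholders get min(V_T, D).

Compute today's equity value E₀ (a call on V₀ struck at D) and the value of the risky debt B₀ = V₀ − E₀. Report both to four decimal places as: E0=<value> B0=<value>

E0=28.5679 B0=40.8064

d₁ = [ln(V₀/D) + (r + σ²/2)T] / (σ√T)
   = [ln(69.3743/61.3047) + (0.0399 + 0.5·0.4539²)·3.3503] / (0.4539·√3.3503)
   = [0.123660 + 0.478800] / 0.830811 = 0.725147
d₂ = d₁ − σ√T = 0.725147 − 0.830811 = -0.105663
N(d₁) = 0.765819,  N(d₂) = 0.457925,  e^(−rT) = 0.874873
E₀ = V₀·N(d₁) − D·e^(−rT)·N(d₂)
   = 69.3743·0.765819 − 61.3047·0.874873·0.457925 = 28.567922
B₀ = V₀ − E₀ = 69.3743 − 28.567922 = 40.806378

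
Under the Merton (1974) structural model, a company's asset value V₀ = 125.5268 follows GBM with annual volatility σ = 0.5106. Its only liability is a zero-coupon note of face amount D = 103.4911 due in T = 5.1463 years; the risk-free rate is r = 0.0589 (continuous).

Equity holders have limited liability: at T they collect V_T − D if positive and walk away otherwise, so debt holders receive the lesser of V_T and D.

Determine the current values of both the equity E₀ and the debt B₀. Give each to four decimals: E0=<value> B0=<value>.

d₁ = [ln(V₀/D) + (r + σ²/2)T] / (σ√T)
   = [ln(125.5268/103.4911) + (0.0589 + 0.5·0.5106²)·5.1463] / (0.5106·√5.1463)
   = [0.193034 + 0.973969] / 1.158319 = 1.007496
d₂ = d₁ − σ√T = 1.007496 − 1.158319 = -0.150823
N(d₁) = 0.843152,  N(d₂) = 0.440058,  e^(−rT) = 0.738513
E₀ = V₀·N(d₁) − D·e^(−rT)·N(d₂)
   = 125.5268·0.843152 − 103.4911·0.738513·0.440058 = 72.204776
B₀ = V₀ − E₀ = 125.5268 − 72.204776 = 53.322024

E0=72.2048 B0=53.3220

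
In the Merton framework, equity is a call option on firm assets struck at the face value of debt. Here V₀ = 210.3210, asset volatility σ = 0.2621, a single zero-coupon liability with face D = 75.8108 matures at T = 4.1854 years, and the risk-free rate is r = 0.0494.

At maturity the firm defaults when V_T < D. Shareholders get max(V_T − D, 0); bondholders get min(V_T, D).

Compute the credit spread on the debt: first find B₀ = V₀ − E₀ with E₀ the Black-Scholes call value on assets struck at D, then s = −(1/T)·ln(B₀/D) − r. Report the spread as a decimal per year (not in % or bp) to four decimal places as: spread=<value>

spread=0.0009

d₁ = [ln(V₀/D) + (r + σ²/2)T] / (σ√T)
   = [ln(210.3210/75.8108) + (0.0494 + 0.5·0.2621²)·4.1854] / (0.2621·√4.1854)
   = [1.020394 + 0.350520] / 0.536211 = 2.556670
d₂ = d₁ − σ√T = 2.556670 − 0.536211 = 2.020459
N(d₁) = 0.994716,  N(d₂) = 0.978332,  e^(−rT) = 0.813216
E₀ = V₀·N(d₁) − D·e^(−rT)·N(d₂)
   = 210.3210·0.994716 − 75.8108·0.813216·0.978332 = 148.894966
B₀ = V₀ − E₀ = 210.3210 − 148.894966 = 61.426034
spread = −(1/T)·ln(B₀/D) − r = −(1/4.1854)·ln(61.426034/75.8108) − 0.0494 = 0.00087166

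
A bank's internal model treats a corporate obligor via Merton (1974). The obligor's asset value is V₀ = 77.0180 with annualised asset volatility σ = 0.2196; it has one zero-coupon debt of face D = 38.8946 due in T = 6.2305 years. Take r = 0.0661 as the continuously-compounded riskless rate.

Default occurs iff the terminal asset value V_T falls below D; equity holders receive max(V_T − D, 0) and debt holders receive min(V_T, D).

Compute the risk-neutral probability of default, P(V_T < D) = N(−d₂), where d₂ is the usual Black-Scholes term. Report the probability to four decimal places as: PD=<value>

PD=0.0424

d₁ = [ln(V₀/D) + (r + σ²/2)T] / (σ√T)
   = [ln(77.0180/38.8946) + (0.0661 + 0.5·0.2196²)·6.2305] / (0.2196·√6.2305)
   = [0.683184 + 0.562066] / 0.548143 = 2.271762
d₂ = d₁ − σ√T = 2.271762 − 0.548143 = 1.723619
risk-neutral PD = N(−d₂) = N(-1.723619) = 0.042388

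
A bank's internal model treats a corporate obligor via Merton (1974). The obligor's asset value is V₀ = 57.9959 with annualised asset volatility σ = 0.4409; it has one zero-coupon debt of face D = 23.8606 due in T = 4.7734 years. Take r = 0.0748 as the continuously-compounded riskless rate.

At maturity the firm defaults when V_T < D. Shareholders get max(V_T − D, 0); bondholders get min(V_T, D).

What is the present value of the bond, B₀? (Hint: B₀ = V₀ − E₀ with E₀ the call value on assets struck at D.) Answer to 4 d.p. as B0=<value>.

B0=15.4163

d₁ = [ln(V₀/D) + (r + σ²/2)T] / (σ√T)
   = [ln(57.9959/23.8606) + (0.0748 + 0.5·0.4409²)·4.7734] / (0.4409·√4.7734)
   = [0.888144 + 0.821008] / 0.963283 = 1.774298
d₂ = d₁ − σ√T = 1.774298 − 0.963283 = 0.811015
N(d₁) = 0.961993,  N(d₂) = 0.791321,  e^(−rT) = 0.699737
E₀ = V₀·N(d₁) − D·e^(−rT)·N(d₂)
   = 57.9959·0.961993 − 23.8606·0.699737·0.791321 = 42.579632
B₀ = V₀ − E₀ = 57.9959 − 42.579632 = 15.416268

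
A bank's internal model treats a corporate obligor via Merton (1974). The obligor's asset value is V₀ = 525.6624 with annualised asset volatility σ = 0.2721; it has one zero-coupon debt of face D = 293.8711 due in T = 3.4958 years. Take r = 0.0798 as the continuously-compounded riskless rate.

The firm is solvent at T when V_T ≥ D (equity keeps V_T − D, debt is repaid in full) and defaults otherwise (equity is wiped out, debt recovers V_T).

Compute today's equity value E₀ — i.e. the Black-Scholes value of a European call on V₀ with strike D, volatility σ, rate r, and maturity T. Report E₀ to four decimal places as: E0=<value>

d₁ = [ln(V₀/D) + (r + σ²/2)T] / (σ√T)
   = [ln(525.6624/293.8711) + (0.0798 + 0.5·0.2721²)·3.4958] / (0.2721·√3.4958)
   = [0.581518 + 0.408377] / 0.508747 = 1.945750
d₂ = d₁ − σ√T = 1.945750 − 0.508747 = 1.437003
N(d₁) = 0.974158,  N(d₂) = 0.924641,  e^(−rT) = 0.756567
E₀ = V₀·N(d₁) − D·e^(−rT)·N(d₂)
   = 525.6624·0.974158 − 293.8711·0.756567·0.924641 = 306.499696

E0=306.4997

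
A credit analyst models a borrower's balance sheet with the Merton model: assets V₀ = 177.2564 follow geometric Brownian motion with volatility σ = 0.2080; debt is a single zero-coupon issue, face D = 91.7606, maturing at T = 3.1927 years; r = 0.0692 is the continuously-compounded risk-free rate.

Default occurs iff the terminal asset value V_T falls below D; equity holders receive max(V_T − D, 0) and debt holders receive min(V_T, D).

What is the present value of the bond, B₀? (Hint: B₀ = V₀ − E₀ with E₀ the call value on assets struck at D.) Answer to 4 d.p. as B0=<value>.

d₁ = [ln(V₀/D) + (r + σ²/2)T] / (σ√T)
   = [ln(177.2564/91.7606) + (0.0692 + 0.5·0.2080²)·3.1927] / (0.2080·√3.1927)
   = [0.658414 + 0.289999] / 0.371657 = 2.551851
d₂ = d₁ − σ√T = 2.551851 − 0.371657 = 2.180194
N(d₁) = 0.994642,  N(d₂) = 0.985378,  e^(−rT) = 0.801769
E₀ = V₀·N(d₁) − D·e^(−rT)·N(d₂)
   = 177.2564·0.994642 − 91.7606·0.801769·0.985378 = 103.811650
B₀ = V₀ − E₀ = 177.2564 − 103.811650 = 73.444750

B0=73.4448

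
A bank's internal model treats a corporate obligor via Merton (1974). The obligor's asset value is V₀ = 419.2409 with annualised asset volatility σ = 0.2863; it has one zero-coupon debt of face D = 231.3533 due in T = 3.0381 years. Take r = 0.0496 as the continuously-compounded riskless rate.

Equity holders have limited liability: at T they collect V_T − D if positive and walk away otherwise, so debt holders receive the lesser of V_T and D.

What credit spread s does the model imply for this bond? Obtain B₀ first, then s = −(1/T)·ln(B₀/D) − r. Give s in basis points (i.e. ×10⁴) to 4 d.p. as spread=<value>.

d₁ = [ln(V₀/D) + (r + σ²/2)T] / (σ√T)
   = [ln(419.2409/231.3533) + (0.0496 + 0.5·0.2863²)·3.0381] / (0.2863·√3.0381)
   = [0.594500 + 0.275203] / 0.499025 = 1.742803
d₂ = d₁ − σ√T = 1.742803 − 0.499025 = 1.243778
N(d₁) = 0.959316,  N(d₂) = 0.893209,  e^(−rT) = 0.860114
E₀ = V₀·N(d₁) − D·e^(−rT)·N(d₂)
   = 419.2409·0.959316 − 231.3533·0.860114·0.893209 = 224.444476
B₀ = V₀ − E₀ = 419.2409 − 224.444476 = 194.796424
spread = −(1/T)·ln(B₀/D) − r = −(1/3.0381)·ln(194.796424/231.3533) − 0.0496 = 0.00701135
in basis points: 0.00701135 × 10⁴ = 70.1135 bp

spread=70.1135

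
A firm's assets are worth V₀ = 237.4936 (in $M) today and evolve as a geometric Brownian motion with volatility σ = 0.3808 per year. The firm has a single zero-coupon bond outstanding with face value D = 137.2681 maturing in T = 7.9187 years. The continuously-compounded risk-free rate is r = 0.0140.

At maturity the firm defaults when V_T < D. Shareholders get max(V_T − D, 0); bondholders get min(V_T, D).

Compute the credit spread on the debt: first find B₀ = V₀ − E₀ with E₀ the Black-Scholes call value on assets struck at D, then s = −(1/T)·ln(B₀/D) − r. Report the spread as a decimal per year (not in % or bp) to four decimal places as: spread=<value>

spread=0.0325

d₁ = [ln(V₀/D) + (r + σ²/2)T] / (σ√T)
   = [ln(237.4936/137.2681) + (0.0140 + 0.5·0.3808²)·7.9187] / (0.3808·√7.9187)
   = [0.548205 + 0.685002] / 1.071578 = 1.150832
d₂ = d₁ − σ√T = 1.150832 − 1.071578 = 0.079254
N(d₁) = 0.875099,  N(d₂) = 0.531585,  e^(−rT) = 0.895062
E₀ = V₀·N(d₁) − D·e^(−rT)·N(d₂)
   = 237.4936·0.875099 − 137.2681·0.895062·0.531585 = 142.518132
B₀ = V₀ − E₀ = 237.4936 − 142.518132 = 94.975468
spread = −(1/T)·ln(B₀/D) − r = −(1/7.9187)·ln(94.975468/137.2681) − 0.0140 = 0.03251235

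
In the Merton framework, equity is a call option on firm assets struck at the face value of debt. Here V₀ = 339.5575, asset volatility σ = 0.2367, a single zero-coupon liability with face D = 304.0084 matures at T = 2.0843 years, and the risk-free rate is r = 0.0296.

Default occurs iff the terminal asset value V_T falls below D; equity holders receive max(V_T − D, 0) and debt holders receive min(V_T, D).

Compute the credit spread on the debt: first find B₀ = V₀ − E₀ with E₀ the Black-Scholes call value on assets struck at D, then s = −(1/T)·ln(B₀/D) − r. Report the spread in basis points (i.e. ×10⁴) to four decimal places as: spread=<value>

spread=361.8832

d₁ = [ln(V₀/D) + (r + σ²/2)T] / (σ√T)
   = [ln(339.5575/304.0084) + (0.0296 + 0.5·0.2367²)·2.0843] / (0.2367·√2.0843)
   = [0.110588 + 0.120084] / 0.341726 = 0.675019
d₂ = d₁ − σ√T = 0.675019 − 0.341726 = 0.333293
N(d₁) = 0.750168,  N(d₂) = 0.630543,  e^(−rT) = 0.940169
E₀ = V₀·N(d₁) − D·e^(−rT)·N(d₂)
   = 339.5575·0.750168 − 304.0084·0.940169·0.630543 = 74.503721
B₀ = V₀ − E₀ = 339.5575 − 74.503721 = 265.053779
spread = −(1/T)·ln(B₀/D) − r = −(1/2.0843)·ln(265.053779/304.0084) − 0.0296 = 0.03618832
in basis points: 0.03618832 × 10⁴ = 361.8832 bp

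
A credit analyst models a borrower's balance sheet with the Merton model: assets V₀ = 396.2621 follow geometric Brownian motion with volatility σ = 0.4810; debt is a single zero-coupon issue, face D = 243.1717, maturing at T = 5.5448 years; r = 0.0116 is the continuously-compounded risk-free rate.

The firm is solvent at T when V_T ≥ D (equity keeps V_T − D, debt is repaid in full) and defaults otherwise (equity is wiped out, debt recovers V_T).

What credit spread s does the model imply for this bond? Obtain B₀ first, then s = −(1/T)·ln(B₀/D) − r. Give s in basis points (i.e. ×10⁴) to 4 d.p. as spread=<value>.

spread=586.7459

d₁ = [ln(V₀/D) + (r + σ²/2)T] / (σ√T)
   = [ln(396.2621/243.1717) + (0.0116 + 0.5·0.4810²)·5.5448] / (0.4810·√5.5448)
   = [0.488308 + 0.705745] / 1.132630 = 1.054231
d₂ = d₁ − σ√T = 1.054231 − 1.132630 = -0.078399
N(d₁) = 0.854111,  N(d₂) = 0.468755,  e^(−rT) = 0.937705
E₀ = V₀·N(d₁) − D·e^(−rT)·N(d₂)
   = 396.2621·0.854111 − 243.1717·0.937705·0.468755 = 231.564805
B₀ = V₀ − E₀ = 396.2621 − 231.564805 = 164.697295
spread = −(1/T)·ln(B₀/D) − r = −(1/5.5448)·ln(164.697295/243.1717) − 0.0116 = 0.05867459
in basis points: 0.05867459 × 10⁴ = 586.7459 bp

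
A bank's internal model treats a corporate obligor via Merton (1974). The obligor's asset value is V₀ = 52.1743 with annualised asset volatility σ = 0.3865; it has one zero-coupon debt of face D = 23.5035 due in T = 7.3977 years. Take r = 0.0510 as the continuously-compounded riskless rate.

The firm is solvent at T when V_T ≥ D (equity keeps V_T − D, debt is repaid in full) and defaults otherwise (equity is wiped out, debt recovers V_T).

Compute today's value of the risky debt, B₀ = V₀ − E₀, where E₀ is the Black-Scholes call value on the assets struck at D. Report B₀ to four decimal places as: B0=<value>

B0=14.2712

d₁ = [ln(V₀/D) + (r + σ²/2)T] / (σ√T)
   = [ln(52.1743/23.5035) + (0.0510 + 0.5·0.3865²)·7.3977] / (0.3865·√7.3977)
   = [0.797441 + 0.929825] / 1.051230 = 1.643090
d₂ = d₁ − σ√T = 1.643090 − 1.051230 = 0.591860
N(d₁) = 0.949818,  N(d₂) = 0.723028,  e^(−rT) = 0.685722
E₀ = V₀·N(d₁) − D·e^(−rT)·N(d₂)
   = 52.1743·0.949818 − 23.5035·0.685722·0.723028 = 37.903136
B₀ = V₀ − E₀ = 52.1743 − 37.903136 = 14.271164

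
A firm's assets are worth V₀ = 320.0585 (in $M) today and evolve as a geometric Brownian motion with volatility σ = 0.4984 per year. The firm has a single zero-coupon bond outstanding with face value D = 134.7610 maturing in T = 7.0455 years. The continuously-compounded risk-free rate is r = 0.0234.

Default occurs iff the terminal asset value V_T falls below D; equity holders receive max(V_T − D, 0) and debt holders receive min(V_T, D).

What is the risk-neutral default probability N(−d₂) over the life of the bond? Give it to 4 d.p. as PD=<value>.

PD=0.4534

d₁ = [ln(V₀/D) + (r + σ²/2)T] / (σ√T)
   = [ln(320.0585/134.7610) + (0.0234 + 0.5·0.4984²)·7.0455] / (0.4984·√7.0455)
   = [0.865001 + 1.039925] / 1.322921 = 1.439939
d₂ = d₁ − σ√T = 1.439939 − 1.322921 = 0.117018
risk-neutral PD = N(−d₂) = N(-0.117018) = 0.453423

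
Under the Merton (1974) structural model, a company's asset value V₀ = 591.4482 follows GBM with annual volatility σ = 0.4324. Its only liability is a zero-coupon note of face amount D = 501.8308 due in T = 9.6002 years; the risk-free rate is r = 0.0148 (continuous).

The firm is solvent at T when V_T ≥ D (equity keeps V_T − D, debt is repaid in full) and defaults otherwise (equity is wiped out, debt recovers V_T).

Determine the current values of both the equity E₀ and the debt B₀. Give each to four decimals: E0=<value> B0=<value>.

E0=338.8919 B0=252.5563

d₁ = [ln(V₀/D) + (r + σ²/2)T] / (σ√T)
   = [ln(591.4482/501.8308) + (0.0148 + 0.5·0.4324²)·9.6002] / (0.4324·√9.6002)
   = [0.164311 + 1.039557] / 1.339756 = 0.898572
d₂ = d₁ − σ√T = 0.898572 − 1.339756 = -0.441184
N(d₁) = 0.815560,  N(d₂) = 0.329540,  e^(−rT) = 0.867549
E₀ = V₀·N(d₁) − D·e^(−rT)·N(d₂)
   = 591.4482·0.815560 − 501.8308·0.867549·0.329540 = 338.891887
B₀ = V₀ − E₀ = 591.4482 − 338.891887 = 252.556313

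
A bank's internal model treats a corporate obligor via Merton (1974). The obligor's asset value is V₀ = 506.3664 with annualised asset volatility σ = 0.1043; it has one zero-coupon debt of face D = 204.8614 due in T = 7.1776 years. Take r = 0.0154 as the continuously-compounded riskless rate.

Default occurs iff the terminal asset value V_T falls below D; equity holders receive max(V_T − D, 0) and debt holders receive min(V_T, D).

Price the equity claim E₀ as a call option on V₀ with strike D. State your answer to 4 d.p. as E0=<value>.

E0=322.9456

d₁ = [ln(V₀/D) + (r + σ²/2)T] / (σ√T)
   = [ln(506.3664/204.8614) + (0.0154 + 0.5·0.1043²)·7.1776] / (0.1043·√7.1776)
   = [0.904927 + 0.149576] / 0.279431 = 3.773755
d₂ = d₁ − σ√T = 3.773755 − 0.279431 = 3.494325
N(d₁) = 0.999920,  N(d₂) = 0.999762,  e^(−rT) = 0.895355
E₀ = V₀·N(d₁) − D·e^(−rT)·N(d₂)
   = 506.3664·0.999920 − 204.8614·0.895355·0.999762 = 322.945603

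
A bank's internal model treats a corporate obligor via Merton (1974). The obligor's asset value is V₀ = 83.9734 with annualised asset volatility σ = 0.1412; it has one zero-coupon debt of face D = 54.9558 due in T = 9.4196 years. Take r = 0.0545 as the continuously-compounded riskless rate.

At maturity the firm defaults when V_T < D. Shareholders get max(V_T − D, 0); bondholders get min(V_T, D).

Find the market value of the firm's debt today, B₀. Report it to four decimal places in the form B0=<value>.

B0=32.7685

d₁ = [ln(V₀/D) + (r + σ²/2)T] / (σ√T)
   = [ln(83.9734/54.9558) + (0.0545 + 0.5·0.1412²)·9.4196] / (0.1412·√9.4196)
   = [0.423971 + 0.607270] / 0.433362 = 2.379628
d₂ = d₁ − σ√T = 2.379628 − 0.433362 = 1.946265
N(d₁) = 0.991335,  N(d₂) = 0.974189,  e^(−rT) = 0.598476
E₀ = V₀·N(d₁) − D·e^(−rT)·N(d₂)
   = 83.9734·0.991335 − 54.9558·0.598476·0.974189 = 51.204947
B₀ = V₀ − E₀ = 83.9734 − 51.204947 = 32.768453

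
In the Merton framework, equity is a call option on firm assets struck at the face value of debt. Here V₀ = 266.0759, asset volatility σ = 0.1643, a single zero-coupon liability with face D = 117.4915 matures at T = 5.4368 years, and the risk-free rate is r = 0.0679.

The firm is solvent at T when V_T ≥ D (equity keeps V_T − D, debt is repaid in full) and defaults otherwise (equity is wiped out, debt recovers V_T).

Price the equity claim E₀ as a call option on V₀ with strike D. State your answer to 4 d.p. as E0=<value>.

d₁ = [ln(V₀/D) + (r + σ²/2)T] / (σ√T)
   = [ln(266.0759/117.4915) + (0.0679 + 0.5·0.1643²)·5.4368] / (0.1643·√5.4368)
   = [0.817416 + 0.442541] / 0.383097 = 3.288866
d₂ = d₁ − σ√T = 3.288866 − 0.383097 = 2.905769
N(d₁) = 0.999497,  N(d₂) = 0.998168,  e^(−rT) = 0.691316
E₀ = V₀·N(d₁) − D·e^(−rT)·N(d₂)
   = 266.0759·0.999497 − 117.4915·0.691316·0.998168 = 184.867141

E0=184.8671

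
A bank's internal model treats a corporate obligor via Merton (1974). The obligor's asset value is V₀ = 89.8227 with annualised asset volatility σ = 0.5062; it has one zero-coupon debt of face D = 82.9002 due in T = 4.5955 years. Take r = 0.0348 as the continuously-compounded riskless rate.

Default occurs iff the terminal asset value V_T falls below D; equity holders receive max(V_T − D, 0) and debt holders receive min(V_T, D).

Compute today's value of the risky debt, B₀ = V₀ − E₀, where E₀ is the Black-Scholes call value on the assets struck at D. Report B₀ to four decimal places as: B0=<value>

B0=46.4056

d₁ = [ln(V₀/D) + (r + σ²/2)T] / (σ√T)
   = [ln(89.8227/82.9002) + (0.0348 + 0.5·0.5062²)·4.5955] / (0.5062·√4.5955)
   = [0.080200 + 0.748695] / 1.085147 = 0.763856
d₂ = d₁ − σ√T = 0.763856 − 1.085147 = -0.321291
N(d₁) = 0.777523,  N(d₂) = 0.373995,  e^(−rT) = 0.852209
E₀ = V₀·N(d₁) − D·e^(−rT)·N(d₂)
   = 89.8227·0.777523 − 82.9002·0.852209·0.373995 = 43.417147
B₀ = V₀ − E₀ = 89.8227 − 43.417147 = 46.405553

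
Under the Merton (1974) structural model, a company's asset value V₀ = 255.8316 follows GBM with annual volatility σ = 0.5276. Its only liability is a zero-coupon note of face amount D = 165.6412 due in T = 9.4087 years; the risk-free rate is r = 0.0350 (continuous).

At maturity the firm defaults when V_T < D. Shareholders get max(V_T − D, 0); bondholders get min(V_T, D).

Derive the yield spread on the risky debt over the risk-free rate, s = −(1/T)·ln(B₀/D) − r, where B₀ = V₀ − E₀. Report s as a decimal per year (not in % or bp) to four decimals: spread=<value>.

d₁ = [ln(V₀/D) + (r + σ²/2)T] / (σ√T)
   = [ln(255.8316/165.6412) + (0.0350 + 0.5·0.5276²)·9.4087] / (0.5276·√9.4087)
   = [0.434695 + 1.638816] / 1.618339 = 1.281258
d₂ = d₁ − σ√T = 1.281258 − 1.618339 = -0.337081
N(d₁) = 0.899949,  N(d₂) = 0.368028,  e^(−rT) = 0.719424
E₀ = V₀·N(d₁) − D·e^(−rT)·N(d₂)
   = 255.8316·0.899949 − 165.6412·0.719424·0.368028 = 186.378769
B₀ = V₀ − E₀ = 255.8316 − 186.378769 = 69.452831
spread = −(1/T)·ln(B₀/D) − r = −(1/9.4087)·ln(69.452831/165.6412) − 0.0350 = 0.05738005

spread=0.0574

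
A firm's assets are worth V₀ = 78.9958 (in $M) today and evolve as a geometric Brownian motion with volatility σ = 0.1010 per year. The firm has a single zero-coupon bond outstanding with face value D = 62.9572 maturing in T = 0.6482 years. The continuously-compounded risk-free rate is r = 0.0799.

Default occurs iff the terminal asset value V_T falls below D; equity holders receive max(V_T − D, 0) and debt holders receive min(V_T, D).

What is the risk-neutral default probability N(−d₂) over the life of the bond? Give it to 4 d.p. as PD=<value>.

d₁ = [ln(V₀/D) + (r + σ²/2)T] / (σ√T)
   = [ln(78.9958/62.9572) + (0.0799 + 0.5·0.1010²)·0.6482] / (0.1010·√0.6482)
   = [0.226940 + 0.055097] / 0.081316 = 3.468407
d₂ = d₁ − σ√T = 3.468407 − 0.081316 = 3.387091
risk-neutral PD = N(−d₂) = N(-3.387091) = 0.000353

PD=0.0004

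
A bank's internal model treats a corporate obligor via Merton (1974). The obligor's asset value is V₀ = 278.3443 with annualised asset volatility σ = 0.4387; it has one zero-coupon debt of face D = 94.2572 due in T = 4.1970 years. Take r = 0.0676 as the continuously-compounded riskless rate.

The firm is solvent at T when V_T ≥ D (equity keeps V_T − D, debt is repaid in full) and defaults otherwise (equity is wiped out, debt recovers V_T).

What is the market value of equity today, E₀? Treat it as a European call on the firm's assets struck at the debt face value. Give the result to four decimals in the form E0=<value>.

E0=210.6539

d₁ = [ln(V₀/D) + (r + σ²/2)T] / (σ√T)
   = [ln(278.3443/94.2572) + (0.0676 + 0.5·0.4387²)·4.1970] / (0.4387·√4.1970)
   = [1.082832 + 0.687590] / 0.898746 = 1.969879
d₂ = d₁ − σ√T = 1.969879 − 0.898746 = 1.071132
N(d₁) = 0.975574,  N(d₂) = 0.857945,  e^(−rT) = 0.752980
E₀ = V₀·N(d₁) − D·e^(−rT)·N(d₂)
   = 278.3443·0.975574 − 94.2572·0.752980·0.857945 = 210.653851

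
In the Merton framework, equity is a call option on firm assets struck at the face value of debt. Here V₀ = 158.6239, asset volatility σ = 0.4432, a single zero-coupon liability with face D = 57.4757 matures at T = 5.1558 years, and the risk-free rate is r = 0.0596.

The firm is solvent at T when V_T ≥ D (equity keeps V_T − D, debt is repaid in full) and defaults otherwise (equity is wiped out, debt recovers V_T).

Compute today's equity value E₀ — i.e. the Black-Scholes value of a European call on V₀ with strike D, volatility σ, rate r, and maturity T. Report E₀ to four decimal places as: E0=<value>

E0=119.6894

d₁ = [ln(V₀/D) + (r + σ²/2)T] / (σ√T)
   = [ln(158.6239/57.4757) + (0.0596 + 0.5·0.4432²)·5.1558] / (0.4432·√5.1558)
   = [1.015174 + 0.813653] / 1.006347 = 1.817292
d₂ = d₁ − σ√T = 1.817292 − 1.006347 = 0.810945
N(d₁) = 0.965414,  N(d₂) = 0.791301,  e^(−rT) = 0.735440
E₀ = V₀·N(d₁) − D·e^(−rT)·N(d₂)
   = 158.6239·0.965414 − 57.4757·0.735440·0.791301 = 119.689428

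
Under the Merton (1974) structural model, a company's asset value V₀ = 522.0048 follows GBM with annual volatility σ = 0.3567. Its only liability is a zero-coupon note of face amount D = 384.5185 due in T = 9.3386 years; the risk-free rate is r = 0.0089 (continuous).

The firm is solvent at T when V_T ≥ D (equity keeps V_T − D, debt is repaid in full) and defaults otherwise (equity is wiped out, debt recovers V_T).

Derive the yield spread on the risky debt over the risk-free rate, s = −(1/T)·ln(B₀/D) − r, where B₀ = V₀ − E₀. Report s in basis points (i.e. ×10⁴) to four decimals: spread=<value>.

spread=387.8212

d₁ = [ln(V₀/D) + (r + σ²/2)T] / (σ√T)
   = [ln(522.0048/384.5185) + (0.0089 + 0.5·0.3567²)·9.3386] / (0.3567·√9.3386)
   = [0.305685 + 0.677211] / 1.090044 = 0.901703
d₂ = d₁ − σ√T = 0.901703 − 1.090044 = -0.188341
N(d₁) = 0.816393,  N(d₂) = 0.425305,  e^(−rT) = 0.920247
E₀ = V₀·N(d₁) − D·e^(−rT)·N(d₂)
   = 522.0048·0.816393 − 384.5185·0.920247·0.425305 = 275.666030
B₀ = V₀ − E₀ = 522.0048 − 275.666030 = 246.338770
spread = −(1/T)·ln(B₀/D) − r = −(1/9.3386)·ln(246.338770/384.5185) − 0.0089 = 0.03878212
in basis points: 0.03878212 × 10⁴ = 387.8212 bp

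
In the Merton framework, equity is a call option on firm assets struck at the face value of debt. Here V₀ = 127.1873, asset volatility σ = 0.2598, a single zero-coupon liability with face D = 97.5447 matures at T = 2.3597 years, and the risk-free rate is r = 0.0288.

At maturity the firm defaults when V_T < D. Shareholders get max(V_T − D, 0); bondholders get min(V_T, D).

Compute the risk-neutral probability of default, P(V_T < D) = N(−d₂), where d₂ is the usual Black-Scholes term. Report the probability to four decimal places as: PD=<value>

PD=0.2625

d₁ = [ln(V₀/D) + (r + σ²/2)T] / (σ√T)
   = [ln(127.1873/97.5447) + (0.0288 + 0.5·0.2598²)·2.3597] / (0.2598·√2.3597)
   = [0.265350 + 0.147595] / 0.399087 = 1.034723
d₂ = d₁ − σ√T = 1.034723 − 0.399087 = 0.635636
risk-neutral PD = N(−d₂) = N(-0.635636) = 0.262507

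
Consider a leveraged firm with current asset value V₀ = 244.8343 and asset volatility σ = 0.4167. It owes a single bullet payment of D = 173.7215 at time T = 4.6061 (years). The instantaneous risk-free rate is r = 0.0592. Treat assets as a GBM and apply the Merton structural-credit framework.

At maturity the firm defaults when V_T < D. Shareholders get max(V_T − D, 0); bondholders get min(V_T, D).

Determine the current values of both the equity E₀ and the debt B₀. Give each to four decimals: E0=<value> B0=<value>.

E0=134.7414 B0=110.0929

d₁ = [ln(V₀/D) + (r + σ²/2)T] / (σ√T)
   = [ln(244.8343/173.7215) + (0.0592 + 0.5·0.4167²)·4.6061] / (0.4167·√4.6061)
   = [0.343128 + 0.672580] / 0.894314 = 1.135740
d₂ = d₁ − σ√T = 1.135740 − 0.894314 = 0.241426
N(d₁) = 0.871967,  N(d₂) = 0.595387,  e^(−rT) = 0.761336
E₀ = V₀·N(d₁) − D·e^(−rT)·N(d₂)
   = 244.8343·0.871967 − 173.7215·0.761336·0.595387 = 134.741359
B₀ = V₀ − E₀ = 244.8343 − 134.741359 = 110.092941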